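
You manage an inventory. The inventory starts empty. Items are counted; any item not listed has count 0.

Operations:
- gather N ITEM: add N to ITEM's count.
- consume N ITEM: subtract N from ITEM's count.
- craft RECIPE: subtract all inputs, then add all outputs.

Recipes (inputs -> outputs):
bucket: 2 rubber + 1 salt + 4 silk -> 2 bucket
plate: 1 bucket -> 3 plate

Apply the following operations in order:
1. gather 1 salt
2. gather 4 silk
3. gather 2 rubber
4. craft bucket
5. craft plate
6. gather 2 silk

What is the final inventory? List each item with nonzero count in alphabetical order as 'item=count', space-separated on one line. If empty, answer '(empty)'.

After 1 (gather 1 salt): salt=1
After 2 (gather 4 silk): salt=1 silk=4
After 3 (gather 2 rubber): rubber=2 salt=1 silk=4
After 4 (craft bucket): bucket=2
After 5 (craft plate): bucket=1 plate=3
After 6 (gather 2 silk): bucket=1 plate=3 silk=2

Answer: bucket=1 plate=3 silk=2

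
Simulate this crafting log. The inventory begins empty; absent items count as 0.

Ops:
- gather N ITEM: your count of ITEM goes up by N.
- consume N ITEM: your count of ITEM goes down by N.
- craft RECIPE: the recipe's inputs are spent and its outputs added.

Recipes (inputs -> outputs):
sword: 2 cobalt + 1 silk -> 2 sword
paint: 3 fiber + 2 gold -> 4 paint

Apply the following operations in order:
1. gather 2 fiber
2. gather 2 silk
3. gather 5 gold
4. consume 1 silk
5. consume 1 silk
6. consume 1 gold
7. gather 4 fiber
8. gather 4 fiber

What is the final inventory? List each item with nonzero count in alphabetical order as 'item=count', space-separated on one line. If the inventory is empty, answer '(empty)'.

After 1 (gather 2 fiber): fiber=2
After 2 (gather 2 silk): fiber=2 silk=2
After 3 (gather 5 gold): fiber=2 gold=5 silk=2
After 4 (consume 1 silk): fiber=2 gold=5 silk=1
After 5 (consume 1 silk): fiber=2 gold=5
After 6 (consume 1 gold): fiber=2 gold=4
After 7 (gather 4 fiber): fiber=6 gold=4
After 8 (gather 4 fiber): fiber=10 gold=4

Answer: fiber=10 gold=4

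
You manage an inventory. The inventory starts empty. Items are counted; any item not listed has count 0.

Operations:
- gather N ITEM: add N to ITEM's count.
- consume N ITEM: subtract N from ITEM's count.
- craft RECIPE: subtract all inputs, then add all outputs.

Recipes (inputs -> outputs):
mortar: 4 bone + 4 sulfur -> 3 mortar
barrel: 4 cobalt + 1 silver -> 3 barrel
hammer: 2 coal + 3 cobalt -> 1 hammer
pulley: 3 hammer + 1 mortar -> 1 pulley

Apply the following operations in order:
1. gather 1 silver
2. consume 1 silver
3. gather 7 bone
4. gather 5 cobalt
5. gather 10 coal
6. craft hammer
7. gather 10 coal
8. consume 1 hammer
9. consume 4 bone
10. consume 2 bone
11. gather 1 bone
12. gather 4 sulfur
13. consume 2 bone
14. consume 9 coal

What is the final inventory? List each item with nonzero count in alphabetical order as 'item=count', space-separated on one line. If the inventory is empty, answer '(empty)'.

After 1 (gather 1 silver): silver=1
After 2 (consume 1 silver): (empty)
After 3 (gather 7 bone): bone=7
After 4 (gather 5 cobalt): bone=7 cobalt=5
After 5 (gather 10 coal): bone=7 coal=10 cobalt=5
After 6 (craft hammer): bone=7 coal=8 cobalt=2 hammer=1
After 7 (gather 10 coal): bone=7 coal=18 cobalt=2 hammer=1
After 8 (consume 1 hammer): bone=7 coal=18 cobalt=2
After 9 (consume 4 bone): bone=3 coal=18 cobalt=2
After 10 (consume 2 bone): bone=1 coal=18 cobalt=2
After 11 (gather 1 bone): bone=2 coal=18 cobalt=2
After 12 (gather 4 sulfur): bone=2 coal=18 cobalt=2 sulfur=4
After 13 (consume 2 bone): coal=18 cobalt=2 sulfur=4
After 14 (consume 9 coal): coal=9 cobalt=2 sulfur=4

Answer: coal=9 cobalt=2 sulfur=4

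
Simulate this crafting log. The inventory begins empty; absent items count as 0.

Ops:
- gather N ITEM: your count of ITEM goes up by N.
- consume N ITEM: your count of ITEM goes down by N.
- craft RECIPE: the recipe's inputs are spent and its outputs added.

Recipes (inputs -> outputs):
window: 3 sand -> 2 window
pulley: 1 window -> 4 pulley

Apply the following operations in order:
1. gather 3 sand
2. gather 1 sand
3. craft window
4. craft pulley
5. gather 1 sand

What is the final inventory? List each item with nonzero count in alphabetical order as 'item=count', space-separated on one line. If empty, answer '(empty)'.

After 1 (gather 3 sand): sand=3
After 2 (gather 1 sand): sand=4
After 3 (craft window): sand=1 window=2
After 4 (craft pulley): pulley=4 sand=1 window=1
After 5 (gather 1 sand): pulley=4 sand=2 window=1

Answer: pulley=4 sand=2 window=1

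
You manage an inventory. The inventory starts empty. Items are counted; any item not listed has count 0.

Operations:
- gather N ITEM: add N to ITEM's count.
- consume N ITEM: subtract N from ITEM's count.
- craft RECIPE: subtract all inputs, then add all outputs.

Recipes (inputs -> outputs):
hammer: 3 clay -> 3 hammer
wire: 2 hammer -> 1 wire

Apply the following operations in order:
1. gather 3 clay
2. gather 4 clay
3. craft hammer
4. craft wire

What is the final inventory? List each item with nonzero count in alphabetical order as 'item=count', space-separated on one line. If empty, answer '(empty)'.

Answer: clay=4 hammer=1 wire=1

Derivation:
After 1 (gather 3 clay): clay=3
After 2 (gather 4 clay): clay=7
After 3 (craft hammer): clay=4 hammer=3
After 4 (craft wire): clay=4 hammer=1 wire=1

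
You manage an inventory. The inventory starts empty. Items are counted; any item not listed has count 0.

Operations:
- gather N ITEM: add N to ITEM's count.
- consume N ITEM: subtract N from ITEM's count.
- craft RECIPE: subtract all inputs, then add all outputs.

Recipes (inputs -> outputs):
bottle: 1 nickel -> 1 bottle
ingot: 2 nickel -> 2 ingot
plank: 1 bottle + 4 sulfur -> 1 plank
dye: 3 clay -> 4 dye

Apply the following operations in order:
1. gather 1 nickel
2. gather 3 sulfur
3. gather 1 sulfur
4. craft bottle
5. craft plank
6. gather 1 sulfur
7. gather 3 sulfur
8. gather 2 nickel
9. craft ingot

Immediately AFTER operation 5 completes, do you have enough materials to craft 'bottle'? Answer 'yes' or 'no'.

After 1 (gather 1 nickel): nickel=1
After 2 (gather 3 sulfur): nickel=1 sulfur=3
After 3 (gather 1 sulfur): nickel=1 sulfur=4
After 4 (craft bottle): bottle=1 sulfur=4
After 5 (craft plank): plank=1

Answer: no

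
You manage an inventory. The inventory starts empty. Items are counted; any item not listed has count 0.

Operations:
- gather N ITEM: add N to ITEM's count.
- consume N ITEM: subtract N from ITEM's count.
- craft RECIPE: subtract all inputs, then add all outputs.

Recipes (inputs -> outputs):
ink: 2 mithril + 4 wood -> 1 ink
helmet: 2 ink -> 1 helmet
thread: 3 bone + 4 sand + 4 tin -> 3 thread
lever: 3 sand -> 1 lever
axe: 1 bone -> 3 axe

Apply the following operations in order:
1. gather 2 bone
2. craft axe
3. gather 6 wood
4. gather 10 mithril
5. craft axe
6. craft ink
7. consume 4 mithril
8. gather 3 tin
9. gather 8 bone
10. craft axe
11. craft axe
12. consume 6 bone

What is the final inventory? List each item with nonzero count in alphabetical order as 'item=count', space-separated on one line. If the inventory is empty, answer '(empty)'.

Answer: axe=12 ink=1 mithril=4 tin=3 wood=2

Derivation:
After 1 (gather 2 bone): bone=2
After 2 (craft axe): axe=3 bone=1
After 3 (gather 6 wood): axe=3 bone=1 wood=6
After 4 (gather 10 mithril): axe=3 bone=1 mithril=10 wood=6
After 5 (craft axe): axe=6 mithril=10 wood=6
After 6 (craft ink): axe=6 ink=1 mithril=8 wood=2
After 7 (consume 4 mithril): axe=6 ink=1 mithril=4 wood=2
After 8 (gather 3 tin): axe=6 ink=1 mithril=4 tin=3 wood=2
After 9 (gather 8 bone): axe=6 bone=8 ink=1 mithril=4 tin=3 wood=2
After 10 (craft axe): axe=9 bone=7 ink=1 mithril=4 tin=3 wood=2
After 11 (craft axe): axe=12 bone=6 ink=1 mithril=4 tin=3 wood=2
After 12 (consume 6 bone): axe=12 ink=1 mithril=4 tin=3 wood=2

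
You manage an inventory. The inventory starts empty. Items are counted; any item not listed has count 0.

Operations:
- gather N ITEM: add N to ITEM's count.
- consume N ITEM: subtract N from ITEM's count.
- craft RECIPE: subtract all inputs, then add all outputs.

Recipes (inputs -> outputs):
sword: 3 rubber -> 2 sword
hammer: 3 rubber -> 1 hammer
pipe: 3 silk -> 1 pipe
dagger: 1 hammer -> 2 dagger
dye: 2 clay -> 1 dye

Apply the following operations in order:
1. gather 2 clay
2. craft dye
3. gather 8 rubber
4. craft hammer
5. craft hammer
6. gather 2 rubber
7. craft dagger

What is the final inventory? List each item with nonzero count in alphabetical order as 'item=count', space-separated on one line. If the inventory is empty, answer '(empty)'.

Answer: dagger=2 dye=1 hammer=1 rubber=4

Derivation:
After 1 (gather 2 clay): clay=2
After 2 (craft dye): dye=1
After 3 (gather 8 rubber): dye=1 rubber=8
After 4 (craft hammer): dye=1 hammer=1 rubber=5
After 5 (craft hammer): dye=1 hammer=2 rubber=2
After 6 (gather 2 rubber): dye=1 hammer=2 rubber=4
After 7 (craft dagger): dagger=2 dye=1 hammer=1 rubber=4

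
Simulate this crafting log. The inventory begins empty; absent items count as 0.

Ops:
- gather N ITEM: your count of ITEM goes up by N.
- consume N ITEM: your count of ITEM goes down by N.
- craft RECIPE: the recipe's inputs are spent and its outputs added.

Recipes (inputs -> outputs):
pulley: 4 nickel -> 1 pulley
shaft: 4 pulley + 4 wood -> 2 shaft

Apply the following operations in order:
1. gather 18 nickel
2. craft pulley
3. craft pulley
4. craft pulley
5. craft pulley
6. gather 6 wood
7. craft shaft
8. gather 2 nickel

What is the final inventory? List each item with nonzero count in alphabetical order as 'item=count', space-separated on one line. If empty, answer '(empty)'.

Answer: nickel=4 shaft=2 wood=2

Derivation:
After 1 (gather 18 nickel): nickel=18
After 2 (craft pulley): nickel=14 pulley=1
After 3 (craft pulley): nickel=10 pulley=2
After 4 (craft pulley): nickel=6 pulley=3
After 5 (craft pulley): nickel=2 pulley=4
After 6 (gather 6 wood): nickel=2 pulley=4 wood=6
After 7 (craft shaft): nickel=2 shaft=2 wood=2
After 8 (gather 2 nickel): nickel=4 shaft=2 wood=2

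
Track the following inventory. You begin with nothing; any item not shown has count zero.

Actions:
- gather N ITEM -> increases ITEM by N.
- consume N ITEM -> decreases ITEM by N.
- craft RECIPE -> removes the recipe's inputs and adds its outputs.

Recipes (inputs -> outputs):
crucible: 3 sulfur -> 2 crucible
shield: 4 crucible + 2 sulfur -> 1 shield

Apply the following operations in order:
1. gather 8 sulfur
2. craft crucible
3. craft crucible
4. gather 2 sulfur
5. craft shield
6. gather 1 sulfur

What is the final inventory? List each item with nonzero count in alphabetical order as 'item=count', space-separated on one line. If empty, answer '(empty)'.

Answer: shield=1 sulfur=3

Derivation:
After 1 (gather 8 sulfur): sulfur=8
After 2 (craft crucible): crucible=2 sulfur=5
After 3 (craft crucible): crucible=4 sulfur=2
After 4 (gather 2 sulfur): crucible=4 sulfur=4
After 5 (craft shield): shield=1 sulfur=2
After 6 (gather 1 sulfur): shield=1 sulfur=3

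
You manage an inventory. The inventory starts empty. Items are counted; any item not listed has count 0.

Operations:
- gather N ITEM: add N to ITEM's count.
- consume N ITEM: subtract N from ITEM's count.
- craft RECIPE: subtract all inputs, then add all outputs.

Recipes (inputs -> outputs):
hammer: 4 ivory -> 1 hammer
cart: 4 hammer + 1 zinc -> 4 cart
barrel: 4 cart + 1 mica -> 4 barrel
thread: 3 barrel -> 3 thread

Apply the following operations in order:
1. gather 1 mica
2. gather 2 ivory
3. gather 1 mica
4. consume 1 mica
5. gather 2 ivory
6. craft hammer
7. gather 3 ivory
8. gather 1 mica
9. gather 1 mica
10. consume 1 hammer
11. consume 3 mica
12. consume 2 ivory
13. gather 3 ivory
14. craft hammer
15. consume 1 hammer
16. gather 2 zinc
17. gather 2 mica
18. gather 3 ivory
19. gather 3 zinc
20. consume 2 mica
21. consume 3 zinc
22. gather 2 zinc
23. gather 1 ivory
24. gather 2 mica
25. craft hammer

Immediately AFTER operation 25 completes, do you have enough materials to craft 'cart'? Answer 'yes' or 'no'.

Answer: no

Derivation:
After 1 (gather 1 mica): mica=1
After 2 (gather 2 ivory): ivory=2 mica=1
After 3 (gather 1 mica): ivory=2 mica=2
After 4 (consume 1 mica): ivory=2 mica=1
After 5 (gather 2 ivory): ivory=4 mica=1
After 6 (craft hammer): hammer=1 mica=1
After 7 (gather 3 ivory): hammer=1 ivory=3 mica=1
After 8 (gather 1 mica): hammer=1 ivory=3 mica=2
After 9 (gather 1 mica): hammer=1 ivory=3 mica=3
After 10 (consume 1 hammer): ivory=3 mica=3
After 11 (consume 3 mica): ivory=3
After 12 (consume 2 ivory): ivory=1
After 13 (gather 3 ivory): ivory=4
After 14 (craft hammer): hammer=1
After 15 (consume 1 hammer): (empty)
After 16 (gather 2 zinc): zinc=2
After 17 (gather 2 mica): mica=2 zinc=2
After 18 (gather 3 ivory): ivory=3 mica=2 zinc=2
After 19 (gather 3 zinc): ivory=3 mica=2 zinc=5
After 20 (consume 2 mica): ivory=3 zinc=5
After 21 (consume 3 zinc): ivory=3 zinc=2
After 22 (gather 2 zinc): ivory=3 zinc=4
After 23 (gather 1 ivory): ivory=4 zinc=4
After 24 (gather 2 mica): ivory=4 mica=2 zinc=4
After 25 (craft hammer): hammer=1 mica=2 zinc=4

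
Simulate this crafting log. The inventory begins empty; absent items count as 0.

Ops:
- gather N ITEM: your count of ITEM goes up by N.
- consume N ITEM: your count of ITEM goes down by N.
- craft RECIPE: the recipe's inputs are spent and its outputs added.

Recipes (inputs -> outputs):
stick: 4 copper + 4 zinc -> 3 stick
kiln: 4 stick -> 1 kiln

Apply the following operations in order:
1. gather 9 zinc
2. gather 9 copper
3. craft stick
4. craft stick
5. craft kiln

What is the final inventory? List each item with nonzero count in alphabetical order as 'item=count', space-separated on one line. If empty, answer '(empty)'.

After 1 (gather 9 zinc): zinc=9
After 2 (gather 9 copper): copper=9 zinc=9
After 3 (craft stick): copper=5 stick=3 zinc=5
After 4 (craft stick): copper=1 stick=6 zinc=1
After 5 (craft kiln): copper=1 kiln=1 stick=2 zinc=1

Answer: copper=1 kiln=1 stick=2 zinc=1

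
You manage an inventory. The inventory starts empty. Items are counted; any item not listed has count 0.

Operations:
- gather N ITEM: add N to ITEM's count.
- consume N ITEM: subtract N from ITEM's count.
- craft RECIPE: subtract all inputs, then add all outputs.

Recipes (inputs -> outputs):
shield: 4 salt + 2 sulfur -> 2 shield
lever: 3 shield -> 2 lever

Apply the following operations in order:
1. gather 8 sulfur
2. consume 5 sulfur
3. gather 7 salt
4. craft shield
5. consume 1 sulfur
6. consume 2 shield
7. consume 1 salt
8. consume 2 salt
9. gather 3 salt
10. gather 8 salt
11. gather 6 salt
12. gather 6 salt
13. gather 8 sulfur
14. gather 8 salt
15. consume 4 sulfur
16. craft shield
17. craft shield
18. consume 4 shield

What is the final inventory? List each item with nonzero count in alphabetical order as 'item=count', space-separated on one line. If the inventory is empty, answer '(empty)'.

Answer: salt=23

Derivation:
After 1 (gather 8 sulfur): sulfur=8
After 2 (consume 5 sulfur): sulfur=3
After 3 (gather 7 salt): salt=7 sulfur=3
After 4 (craft shield): salt=3 shield=2 sulfur=1
After 5 (consume 1 sulfur): salt=3 shield=2
After 6 (consume 2 shield): salt=3
After 7 (consume 1 salt): salt=2
After 8 (consume 2 salt): (empty)
After 9 (gather 3 salt): salt=3
After 10 (gather 8 salt): salt=11
After 11 (gather 6 salt): salt=17
After 12 (gather 6 salt): salt=23
After 13 (gather 8 sulfur): salt=23 sulfur=8
After 14 (gather 8 salt): salt=31 sulfur=8
After 15 (consume 4 sulfur): salt=31 sulfur=4
After 16 (craft shield): salt=27 shield=2 sulfur=2
After 17 (craft shield): salt=23 shield=4
After 18 (consume 4 shield): salt=23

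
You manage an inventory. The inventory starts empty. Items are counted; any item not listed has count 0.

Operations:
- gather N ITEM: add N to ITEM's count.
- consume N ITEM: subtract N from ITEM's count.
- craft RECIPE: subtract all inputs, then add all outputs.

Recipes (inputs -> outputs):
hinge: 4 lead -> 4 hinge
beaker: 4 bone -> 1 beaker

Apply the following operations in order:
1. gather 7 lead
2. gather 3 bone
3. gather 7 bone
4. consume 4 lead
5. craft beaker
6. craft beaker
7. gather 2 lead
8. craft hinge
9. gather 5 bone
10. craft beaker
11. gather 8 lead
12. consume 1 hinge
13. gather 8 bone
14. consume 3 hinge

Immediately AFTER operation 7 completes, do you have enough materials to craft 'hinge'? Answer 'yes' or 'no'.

After 1 (gather 7 lead): lead=7
After 2 (gather 3 bone): bone=3 lead=7
After 3 (gather 7 bone): bone=10 lead=7
After 4 (consume 4 lead): bone=10 lead=3
After 5 (craft beaker): beaker=1 bone=6 lead=3
After 6 (craft beaker): beaker=2 bone=2 lead=3
After 7 (gather 2 lead): beaker=2 bone=2 lead=5

Answer: yes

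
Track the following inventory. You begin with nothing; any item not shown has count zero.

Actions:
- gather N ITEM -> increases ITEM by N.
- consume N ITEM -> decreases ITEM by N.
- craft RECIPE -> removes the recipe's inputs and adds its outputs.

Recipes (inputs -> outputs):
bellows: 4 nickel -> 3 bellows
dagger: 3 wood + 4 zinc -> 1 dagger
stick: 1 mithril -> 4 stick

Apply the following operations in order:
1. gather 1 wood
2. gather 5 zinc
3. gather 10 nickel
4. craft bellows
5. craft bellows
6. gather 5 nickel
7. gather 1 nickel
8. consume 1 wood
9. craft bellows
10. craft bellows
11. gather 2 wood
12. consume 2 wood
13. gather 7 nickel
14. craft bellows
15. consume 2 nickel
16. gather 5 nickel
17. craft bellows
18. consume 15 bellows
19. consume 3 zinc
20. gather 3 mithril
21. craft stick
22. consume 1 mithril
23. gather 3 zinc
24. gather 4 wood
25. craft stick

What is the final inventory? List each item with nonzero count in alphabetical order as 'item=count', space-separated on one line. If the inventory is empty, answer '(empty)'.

After 1 (gather 1 wood): wood=1
After 2 (gather 5 zinc): wood=1 zinc=5
After 3 (gather 10 nickel): nickel=10 wood=1 zinc=5
After 4 (craft bellows): bellows=3 nickel=6 wood=1 zinc=5
After 5 (craft bellows): bellows=6 nickel=2 wood=1 zinc=5
After 6 (gather 5 nickel): bellows=6 nickel=7 wood=1 zinc=5
After 7 (gather 1 nickel): bellows=6 nickel=8 wood=1 zinc=5
After 8 (consume 1 wood): bellows=6 nickel=8 zinc=5
After 9 (craft bellows): bellows=9 nickel=4 zinc=5
After 10 (craft bellows): bellows=12 zinc=5
After 11 (gather 2 wood): bellows=12 wood=2 zinc=5
After 12 (consume 2 wood): bellows=12 zinc=5
After 13 (gather 7 nickel): bellows=12 nickel=7 zinc=5
After 14 (craft bellows): bellows=15 nickel=3 zinc=5
After 15 (consume 2 nickel): bellows=15 nickel=1 zinc=5
After 16 (gather 5 nickel): bellows=15 nickel=6 zinc=5
After 17 (craft bellows): bellows=18 nickel=2 zinc=5
After 18 (consume 15 bellows): bellows=3 nickel=2 zinc=5
After 19 (consume 3 zinc): bellows=3 nickel=2 zinc=2
After 20 (gather 3 mithril): bellows=3 mithril=3 nickel=2 zinc=2
After 21 (craft stick): bellows=3 mithril=2 nickel=2 stick=4 zinc=2
After 22 (consume 1 mithril): bellows=3 mithril=1 nickel=2 stick=4 zinc=2
After 23 (gather 3 zinc): bellows=3 mithril=1 nickel=2 stick=4 zinc=5
After 24 (gather 4 wood): bellows=3 mithril=1 nickel=2 stick=4 wood=4 zinc=5
After 25 (craft stick): bellows=3 nickel=2 stick=8 wood=4 zinc=5

Answer: bellows=3 nickel=2 stick=8 wood=4 zinc=5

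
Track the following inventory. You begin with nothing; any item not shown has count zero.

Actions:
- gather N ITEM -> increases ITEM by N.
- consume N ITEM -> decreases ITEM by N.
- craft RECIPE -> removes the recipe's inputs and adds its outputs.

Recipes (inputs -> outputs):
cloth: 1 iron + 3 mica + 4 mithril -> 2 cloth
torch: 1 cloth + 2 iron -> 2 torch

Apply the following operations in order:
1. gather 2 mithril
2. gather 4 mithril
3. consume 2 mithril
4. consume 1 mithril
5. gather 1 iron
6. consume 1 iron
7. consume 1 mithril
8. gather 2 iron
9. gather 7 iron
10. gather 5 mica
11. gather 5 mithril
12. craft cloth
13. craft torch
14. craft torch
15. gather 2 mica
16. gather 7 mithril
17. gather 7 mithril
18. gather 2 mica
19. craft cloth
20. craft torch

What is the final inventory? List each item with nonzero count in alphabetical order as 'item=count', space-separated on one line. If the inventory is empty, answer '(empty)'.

Answer: cloth=1 iron=1 mica=3 mithril=13 torch=6

Derivation:
After 1 (gather 2 mithril): mithril=2
After 2 (gather 4 mithril): mithril=6
After 3 (consume 2 mithril): mithril=4
After 4 (consume 1 mithril): mithril=3
After 5 (gather 1 iron): iron=1 mithril=3
After 6 (consume 1 iron): mithril=3
After 7 (consume 1 mithril): mithril=2
After 8 (gather 2 iron): iron=2 mithril=2
After 9 (gather 7 iron): iron=9 mithril=2
After 10 (gather 5 mica): iron=9 mica=5 mithril=2
After 11 (gather 5 mithril): iron=9 mica=5 mithril=7
After 12 (craft cloth): cloth=2 iron=8 mica=2 mithril=3
After 13 (craft torch): cloth=1 iron=6 mica=2 mithril=3 torch=2
After 14 (craft torch): iron=4 mica=2 mithril=3 torch=4
After 15 (gather 2 mica): iron=4 mica=4 mithril=3 torch=4
After 16 (gather 7 mithril): iron=4 mica=4 mithril=10 torch=4
After 17 (gather 7 mithril): iron=4 mica=4 mithril=17 torch=4
After 18 (gather 2 mica): iron=4 mica=6 mithril=17 torch=4
After 19 (craft cloth): cloth=2 iron=3 mica=3 mithril=13 torch=4
After 20 (craft torch): cloth=1 iron=1 mica=3 mithril=13 torch=6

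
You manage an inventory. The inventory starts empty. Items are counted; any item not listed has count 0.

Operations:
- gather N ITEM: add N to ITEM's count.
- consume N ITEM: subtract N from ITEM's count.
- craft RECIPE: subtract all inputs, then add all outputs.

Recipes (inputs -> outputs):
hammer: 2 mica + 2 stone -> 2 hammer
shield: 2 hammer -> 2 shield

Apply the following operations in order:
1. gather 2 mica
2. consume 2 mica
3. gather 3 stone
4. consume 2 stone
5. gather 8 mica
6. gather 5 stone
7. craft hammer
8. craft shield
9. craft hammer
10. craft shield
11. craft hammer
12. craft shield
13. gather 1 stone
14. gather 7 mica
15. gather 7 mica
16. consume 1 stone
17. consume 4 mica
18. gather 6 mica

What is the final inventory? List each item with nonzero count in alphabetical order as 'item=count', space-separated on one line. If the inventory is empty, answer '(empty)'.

After 1 (gather 2 mica): mica=2
After 2 (consume 2 mica): (empty)
After 3 (gather 3 stone): stone=3
After 4 (consume 2 stone): stone=1
After 5 (gather 8 mica): mica=8 stone=1
After 6 (gather 5 stone): mica=8 stone=6
After 7 (craft hammer): hammer=2 mica=6 stone=4
After 8 (craft shield): mica=6 shield=2 stone=4
After 9 (craft hammer): hammer=2 mica=4 shield=2 stone=2
After 10 (craft shield): mica=4 shield=4 stone=2
After 11 (craft hammer): hammer=2 mica=2 shield=4
After 12 (craft shield): mica=2 shield=6
After 13 (gather 1 stone): mica=2 shield=6 stone=1
After 14 (gather 7 mica): mica=9 shield=6 stone=1
After 15 (gather 7 mica): mica=16 shield=6 stone=1
After 16 (consume 1 stone): mica=16 shield=6
After 17 (consume 4 mica): mica=12 shield=6
After 18 (gather 6 mica): mica=18 shield=6

Answer: mica=18 shield=6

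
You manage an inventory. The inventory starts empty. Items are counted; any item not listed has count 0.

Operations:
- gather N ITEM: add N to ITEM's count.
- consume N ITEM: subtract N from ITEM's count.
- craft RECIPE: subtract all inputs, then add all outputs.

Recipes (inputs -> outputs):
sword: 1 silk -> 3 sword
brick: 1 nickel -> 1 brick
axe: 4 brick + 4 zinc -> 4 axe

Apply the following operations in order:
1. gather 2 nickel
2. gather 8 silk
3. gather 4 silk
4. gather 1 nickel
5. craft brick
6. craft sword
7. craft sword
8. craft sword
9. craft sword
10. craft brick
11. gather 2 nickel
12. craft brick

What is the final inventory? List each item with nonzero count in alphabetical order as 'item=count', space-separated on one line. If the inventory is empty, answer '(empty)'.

Answer: brick=3 nickel=2 silk=8 sword=12

Derivation:
After 1 (gather 2 nickel): nickel=2
After 2 (gather 8 silk): nickel=2 silk=8
After 3 (gather 4 silk): nickel=2 silk=12
After 4 (gather 1 nickel): nickel=3 silk=12
After 5 (craft brick): brick=1 nickel=2 silk=12
After 6 (craft sword): brick=1 nickel=2 silk=11 sword=3
After 7 (craft sword): brick=1 nickel=2 silk=10 sword=6
After 8 (craft sword): brick=1 nickel=2 silk=9 sword=9
After 9 (craft sword): brick=1 nickel=2 silk=8 sword=12
After 10 (craft brick): brick=2 nickel=1 silk=8 sword=12
After 11 (gather 2 nickel): brick=2 nickel=3 silk=8 sword=12
After 12 (craft brick): brick=3 nickel=2 silk=8 sword=12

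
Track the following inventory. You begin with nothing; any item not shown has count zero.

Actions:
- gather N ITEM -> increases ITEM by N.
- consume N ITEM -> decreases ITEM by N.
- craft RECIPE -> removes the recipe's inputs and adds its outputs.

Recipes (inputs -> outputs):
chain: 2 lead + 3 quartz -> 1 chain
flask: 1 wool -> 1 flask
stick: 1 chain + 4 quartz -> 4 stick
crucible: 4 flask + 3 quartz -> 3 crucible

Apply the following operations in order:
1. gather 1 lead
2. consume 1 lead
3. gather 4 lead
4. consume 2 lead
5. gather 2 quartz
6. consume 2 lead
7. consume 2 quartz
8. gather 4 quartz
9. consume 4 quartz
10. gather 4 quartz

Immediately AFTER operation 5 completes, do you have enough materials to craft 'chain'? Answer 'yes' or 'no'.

Answer: no

Derivation:
After 1 (gather 1 lead): lead=1
After 2 (consume 1 lead): (empty)
After 3 (gather 4 lead): lead=4
After 4 (consume 2 lead): lead=2
After 5 (gather 2 quartz): lead=2 quartz=2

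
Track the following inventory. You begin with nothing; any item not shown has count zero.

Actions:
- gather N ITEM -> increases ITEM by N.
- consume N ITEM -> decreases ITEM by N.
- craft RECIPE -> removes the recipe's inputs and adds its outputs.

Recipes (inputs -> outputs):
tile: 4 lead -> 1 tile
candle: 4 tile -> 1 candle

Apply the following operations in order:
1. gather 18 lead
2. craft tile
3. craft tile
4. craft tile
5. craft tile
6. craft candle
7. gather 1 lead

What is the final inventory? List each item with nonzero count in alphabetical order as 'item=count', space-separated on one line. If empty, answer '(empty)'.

After 1 (gather 18 lead): lead=18
After 2 (craft tile): lead=14 tile=1
After 3 (craft tile): lead=10 tile=2
After 4 (craft tile): lead=6 tile=3
After 5 (craft tile): lead=2 tile=4
After 6 (craft candle): candle=1 lead=2
After 7 (gather 1 lead): candle=1 lead=3

Answer: candle=1 lead=3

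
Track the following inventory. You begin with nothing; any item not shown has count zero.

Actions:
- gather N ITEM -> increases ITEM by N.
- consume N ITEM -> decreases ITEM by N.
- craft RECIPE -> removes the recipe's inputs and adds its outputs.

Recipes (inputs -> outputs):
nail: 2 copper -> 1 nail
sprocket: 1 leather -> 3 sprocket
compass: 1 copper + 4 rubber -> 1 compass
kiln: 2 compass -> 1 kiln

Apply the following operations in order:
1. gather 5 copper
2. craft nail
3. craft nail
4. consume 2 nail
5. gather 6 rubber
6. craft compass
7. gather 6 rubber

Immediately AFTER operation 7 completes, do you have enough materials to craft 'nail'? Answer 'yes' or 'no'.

After 1 (gather 5 copper): copper=5
After 2 (craft nail): copper=3 nail=1
After 3 (craft nail): copper=1 nail=2
After 4 (consume 2 nail): copper=1
After 5 (gather 6 rubber): copper=1 rubber=6
After 6 (craft compass): compass=1 rubber=2
After 7 (gather 6 rubber): compass=1 rubber=8

Answer: no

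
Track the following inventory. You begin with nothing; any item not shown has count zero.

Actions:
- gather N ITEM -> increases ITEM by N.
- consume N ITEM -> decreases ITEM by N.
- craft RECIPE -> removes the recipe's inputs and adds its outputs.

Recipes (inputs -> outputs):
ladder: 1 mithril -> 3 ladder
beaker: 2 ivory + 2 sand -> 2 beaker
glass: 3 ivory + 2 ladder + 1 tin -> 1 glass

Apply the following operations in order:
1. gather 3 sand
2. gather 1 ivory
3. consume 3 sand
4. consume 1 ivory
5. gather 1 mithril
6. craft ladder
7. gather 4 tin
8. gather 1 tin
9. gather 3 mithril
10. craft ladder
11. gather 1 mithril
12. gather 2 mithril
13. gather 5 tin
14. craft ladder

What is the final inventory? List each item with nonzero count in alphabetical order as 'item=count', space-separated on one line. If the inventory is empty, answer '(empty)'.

After 1 (gather 3 sand): sand=3
After 2 (gather 1 ivory): ivory=1 sand=3
After 3 (consume 3 sand): ivory=1
After 4 (consume 1 ivory): (empty)
After 5 (gather 1 mithril): mithril=1
After 6 (craft ladder): ladder=3
After 7 (gather 4 tin): ladder=3 tin=4
After 8 (gather 1 tin): ladder=3 tin=5
After 9 (gather 3 mithril): ladder=3 mithril=3 tin=5
After 10 (craft ladder): ladder=6 mithril=2 tin=5
After 11 (gather 1 mithril): ladder=6 mithril=3 tin=5
After 12 (gather 2 mithril): ladder=6 mithril=5 tin=5
After 13 (gather 5 tin): ladder=6 mithril=5 tin=10
After 14 (craft ladder): ladder=9 mithril=4 tin=10

Answer: ladder=9 mithril=4 tin=10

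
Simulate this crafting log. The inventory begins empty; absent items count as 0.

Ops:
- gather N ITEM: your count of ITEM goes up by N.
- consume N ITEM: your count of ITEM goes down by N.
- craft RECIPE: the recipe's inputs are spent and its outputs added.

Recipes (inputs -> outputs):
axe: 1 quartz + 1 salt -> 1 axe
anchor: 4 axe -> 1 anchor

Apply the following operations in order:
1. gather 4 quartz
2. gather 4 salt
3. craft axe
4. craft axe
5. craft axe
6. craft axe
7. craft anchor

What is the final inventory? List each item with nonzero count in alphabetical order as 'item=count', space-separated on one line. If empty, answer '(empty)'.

After 1 (gather 4 quartz): quartz=4
After 2 (gather 4 salt): quartz=4 salt=4
After 3 (craft axe): axe=1 quartz=3 salt=3
After 4 (craft axe): axe=2 quartz=2 salt=2
After 5 (craft axe): axe=3 quartz=1 salt=1
After 6 (craft axe): axe=4
After 7 (craft anchor): anchor=1

Answer: anchor=1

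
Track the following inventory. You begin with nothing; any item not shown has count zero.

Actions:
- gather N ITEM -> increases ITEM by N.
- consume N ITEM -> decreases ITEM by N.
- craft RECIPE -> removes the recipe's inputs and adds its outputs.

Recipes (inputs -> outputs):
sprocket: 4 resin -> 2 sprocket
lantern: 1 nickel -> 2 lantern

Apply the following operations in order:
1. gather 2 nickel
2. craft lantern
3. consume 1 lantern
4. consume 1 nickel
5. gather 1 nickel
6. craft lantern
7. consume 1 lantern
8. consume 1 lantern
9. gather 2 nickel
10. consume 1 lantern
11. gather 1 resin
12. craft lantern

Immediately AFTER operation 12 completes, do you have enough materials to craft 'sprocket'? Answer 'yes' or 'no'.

After 1 (gather 2 nickel): nickel=2
After 2 (craft lantern): lantern=2 nickel=1
After 3 (consume 1 lantern): lantern=1 nickel=1
After 4 (consume 1 nickel): lantern=1
After 5 (gather 1 nickel): lantern=1 nickel=1
After 6 (craft lantern): lantern=3
After 7 (consume 1 lantern): lantern=2
After 8 (consume 1 lantern): lantern=1
After 9 (gather 2 nickel): lantern=1 nickel=2
After 10 (consume 1 lantern): nickel=2
After 11 (gather 1 resin): nickel=2 resin=1
After 12 (craft lantern): lantern=2 nickel=1 resin=1

Answer: no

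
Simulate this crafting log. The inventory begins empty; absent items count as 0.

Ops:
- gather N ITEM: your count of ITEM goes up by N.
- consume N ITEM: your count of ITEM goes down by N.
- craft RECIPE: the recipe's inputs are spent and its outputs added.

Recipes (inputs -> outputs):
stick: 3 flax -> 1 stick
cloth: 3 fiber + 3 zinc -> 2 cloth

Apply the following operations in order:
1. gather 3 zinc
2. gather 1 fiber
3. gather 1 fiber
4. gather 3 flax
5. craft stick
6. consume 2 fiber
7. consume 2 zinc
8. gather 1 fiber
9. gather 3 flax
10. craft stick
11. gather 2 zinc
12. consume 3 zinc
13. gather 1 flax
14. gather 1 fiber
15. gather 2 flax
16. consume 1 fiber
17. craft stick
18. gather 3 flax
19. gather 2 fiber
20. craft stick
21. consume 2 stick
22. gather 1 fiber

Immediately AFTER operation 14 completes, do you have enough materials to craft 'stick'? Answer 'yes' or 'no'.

After 1 (gather 3 zinc): zinc=3
After 2 (gather 1 fiber): fiber=1 zinc=3
After 3 (gather 1 fiber): fiber=2 zinc=3
After 4 (gather 3 flax): fiber=2 flax=3 zinc=3
After 5 (craft stick): fiber=2 stick=1 zinc=3
After 6 (consume 2 fiber): stick=1 zinc=3
After 7 (consume 2 zinc): stick=1 zinc=1
After 8 (gather 1 fiber): fiber=1 stick=1 zinc=1
After 9 (gather 3 flax): fiber=1 flax=3 stick=1 zinc=1
After 10 (craft stick): fiber=1 stick=2 zinc=1
After 11 (gather 2 zinc): fiber=1 stick=2 zinc=3
After 12 (consume 3 zinc): fiber=1 stick=2
After 13 (gather 1 flax): fiber=1 flax=1 stick=2
After 14 (gather 1 fiber): fiber=2 flax=1 stick=2

Answer: no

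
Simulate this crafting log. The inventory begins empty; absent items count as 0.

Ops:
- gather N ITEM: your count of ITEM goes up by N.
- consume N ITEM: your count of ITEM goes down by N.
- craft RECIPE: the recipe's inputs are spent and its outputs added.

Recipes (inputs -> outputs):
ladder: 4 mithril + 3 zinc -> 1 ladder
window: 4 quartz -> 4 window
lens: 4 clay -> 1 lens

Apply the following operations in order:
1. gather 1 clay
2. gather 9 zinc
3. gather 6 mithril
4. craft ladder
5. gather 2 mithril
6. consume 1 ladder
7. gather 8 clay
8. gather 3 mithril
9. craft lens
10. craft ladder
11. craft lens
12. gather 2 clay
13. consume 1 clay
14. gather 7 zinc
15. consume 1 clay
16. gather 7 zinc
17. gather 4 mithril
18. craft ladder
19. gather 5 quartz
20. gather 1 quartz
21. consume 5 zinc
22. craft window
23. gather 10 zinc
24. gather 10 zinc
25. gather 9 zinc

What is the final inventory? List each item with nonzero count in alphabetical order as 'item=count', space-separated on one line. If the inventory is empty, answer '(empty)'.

After 1 (gather 1 clay): clay=1
After 2 (gather 9 zinc): clay=1 zinc=9
After 3 (gather 6 mithril): clay=1 mithril=6 zinc=9
After 4 (craft ladder): clay=1 ladder=1 mithril=2 zinc=6
After 5 (gather 2 mithril): clay=1 ladder=1 mithril=4 zinc=6
After 6 (consume 1 ladder): clay=1 mithril=4 zinc=6
After 7 (gather 8 clay): clay=9 mithril=4 zinc=6
After 8 (gather 3 mithril): clay=9 mithril=7 zinc=6
After 9 (craft lens): clay=5 lens=1 mithril=7 zinc=6
After 10 (craft ladder): clay=5 ladder=1 lens=1 mithril=3 zinc=3
After 11 (craft lens): clay=1 ladder=1 lens=2 mithril=3 zinc=3
After 12 (gather 2 clay): clay=3 ladder=1 lens=2 mithril=3 zinc=3
After 13 (consume 1 clay): clay=2 ladder=1 lens=2 mithril=3 zinc=3
After 14 (gather 7 zinc): clay=2 ladder=1 lens=2 mithril=3 zinc=10
After 15 (consume 1 clay): clay=1 ladder=1 lens=2 mithril=3 zinc=10
After 16 (gather 7 zinc): clay=1 ladder=1 lens=2 mithril=3 zinc=17
After 17 (gather 4 mithril): clay=1 ladder=1 lens=2 mithril=7 zinc=17
After 18 (craft ladder): clay=1 ladder=2 lens=2 mithril=3 zinc=14
After 19 (gather 5 quartz): clay=1 ladder=2 lens=2 mithril=3 quartz=5 zinc=14
After 20 (gather 1 quartz): clay=1 ladder=2 lens=2 mithril=3 quartz=6 zinc=14
After 21 (consume 5 zinc): clay=1 ladder=2 lens=2 mithril=3 quartz=6 zinc=9
After 22 (craft window): clay=1 ladder=2 lens=2 mithril=3 quartz=2 window=4 zinc=9
After 23 (gather 10 zinc): clay=1 ladder=2 lens=2 mithril=3 quartz=2 window=4 zinc=19
After 24 (gather 10 zinc): clay=1 ladder=2 lens=2 mithril=3 quartz=2 window=4 zinc=29
After 25 (gather 9 zinc): clay=1 ladder=2 lens=2 mithril=3 quartz=2 window=4 zinc=38

Answer: clay=1 ladder=2 lens=2 mithril=3 quartz=2 window=4 zinc=38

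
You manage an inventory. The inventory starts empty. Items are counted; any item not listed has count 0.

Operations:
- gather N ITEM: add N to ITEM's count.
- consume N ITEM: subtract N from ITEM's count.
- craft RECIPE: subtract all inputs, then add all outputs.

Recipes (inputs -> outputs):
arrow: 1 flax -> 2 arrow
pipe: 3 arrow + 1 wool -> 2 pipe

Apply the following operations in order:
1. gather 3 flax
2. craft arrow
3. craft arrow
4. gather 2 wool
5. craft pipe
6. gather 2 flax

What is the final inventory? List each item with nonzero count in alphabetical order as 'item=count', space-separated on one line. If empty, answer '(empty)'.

After 1 (gather 3 flax): flax=3
After 2 (craft arrow): arrow=2 flax=2
After 3 (craft arrow): arrow=4 flax=1
After 4 (gather 2 wool): arrow=4 flax=1 wool=2
After 5 (craft pipe): arrow=1 flax=1 pipe=2 wool=1
After 6 (gather 2 flax): arrow=1 flax=3 pipe=2 wool=1

Answer: arrow=1 flax=3 pipe=2 wool=1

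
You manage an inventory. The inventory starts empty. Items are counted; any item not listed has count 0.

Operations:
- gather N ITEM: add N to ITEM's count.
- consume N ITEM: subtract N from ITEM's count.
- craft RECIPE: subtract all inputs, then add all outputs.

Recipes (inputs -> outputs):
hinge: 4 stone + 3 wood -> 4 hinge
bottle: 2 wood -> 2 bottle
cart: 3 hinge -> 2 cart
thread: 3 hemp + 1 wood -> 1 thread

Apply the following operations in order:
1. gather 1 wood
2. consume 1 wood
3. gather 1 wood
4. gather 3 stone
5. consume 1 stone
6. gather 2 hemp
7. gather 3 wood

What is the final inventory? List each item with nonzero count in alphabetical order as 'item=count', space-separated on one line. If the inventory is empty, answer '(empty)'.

Answer: hemp=2 stone=2 wood=4

Derivation:
After 1 (gather 1 wood): wood=1
After 2 (consume 1 wood): (empty)
After 3 (gather 1 wood): wood=1
After 4 (gather 3 stone): stone=3 wood=1
After 5 (consume 1 stone): stone=2 wood=1
After 6 (gather 2 hemp): hemp=2 stone=2 wood=1
After 7 (gather 3 wood): hemp=2 stone=2 wood=4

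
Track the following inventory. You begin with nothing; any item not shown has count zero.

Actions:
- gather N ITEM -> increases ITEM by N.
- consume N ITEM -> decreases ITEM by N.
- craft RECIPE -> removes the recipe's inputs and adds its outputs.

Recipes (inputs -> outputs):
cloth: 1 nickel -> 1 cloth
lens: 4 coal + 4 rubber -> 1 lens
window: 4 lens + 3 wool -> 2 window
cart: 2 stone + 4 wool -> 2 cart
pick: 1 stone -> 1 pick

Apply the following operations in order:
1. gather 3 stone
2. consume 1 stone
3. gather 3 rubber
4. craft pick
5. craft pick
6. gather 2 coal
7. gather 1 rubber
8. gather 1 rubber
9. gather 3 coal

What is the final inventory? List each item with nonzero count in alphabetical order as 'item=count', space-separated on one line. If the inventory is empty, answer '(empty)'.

Answer: coal=5 pick=2 rubber=5

Derivation:
After 1 (gather 3 stone): stone=3
After 2 (consume 1 stone): stone=2
After 3 (gather 3 rubber): rubber=3 stone=2
After 4 (craft pick): pick=1 rubber=3 stone=1
After 5 (craft pick): pick=2 rubber=3
After 6 (gather 2 coal): coal=2 pick=2 rubber=3
After 7 (gather 1 rubber): coal=2 pick=2 rubber=4
After 8 (gather 1 rubber): coal=2 pick=2 rubber=5
After 9 (gather 3 coal): coal=5 pick=2 rubber=5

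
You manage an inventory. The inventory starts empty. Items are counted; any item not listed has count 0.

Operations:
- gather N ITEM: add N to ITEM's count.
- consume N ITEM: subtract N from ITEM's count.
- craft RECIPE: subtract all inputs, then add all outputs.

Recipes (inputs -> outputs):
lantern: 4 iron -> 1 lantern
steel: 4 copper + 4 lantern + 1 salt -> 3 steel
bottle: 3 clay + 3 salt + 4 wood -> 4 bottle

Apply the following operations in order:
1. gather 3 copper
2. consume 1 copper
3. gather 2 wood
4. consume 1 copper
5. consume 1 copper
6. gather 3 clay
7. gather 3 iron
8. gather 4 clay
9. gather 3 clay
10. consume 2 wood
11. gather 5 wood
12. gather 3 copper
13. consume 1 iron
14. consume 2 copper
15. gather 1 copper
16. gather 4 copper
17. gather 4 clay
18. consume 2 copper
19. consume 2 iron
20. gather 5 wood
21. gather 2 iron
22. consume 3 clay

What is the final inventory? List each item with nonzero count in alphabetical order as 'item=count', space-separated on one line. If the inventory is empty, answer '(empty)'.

Answer: clay=11 copper=4 iron=2 wood=10

Derivation:
After 1 (gather 3 copper): copper=3
After 2 (consume 1 copper): copper=2
After 3 (gather 2 wood): copper=2 wood=2
After 4 (consume 1 copper): copper=1 wood=2
After 5 (consume 1 copper): wood=2
After 6 (gather 3 clay): clay=3 wood=2
After 7 (gather 3 iron): clay=3 iron=3 wood=2
After 8 (gather 4 clay): clay=7 iron=3 wood=2
After 9 (gather 3 clay): clay=10 iron=3 wood=2
After 10 (consume 2 wood): clay=10 iron=3
After 11 (gather 5 wood): clay=10 iron=3 wood=5
After 12 (gather 3 copper): clay=10 copper=3 iron=3 wood=5
After 13 (consume 1 iron): clay=10 copper=3 iron=2 wood=5
After 14 (consume 2 copper): clay=10 copper=1 iron=2 wood=5
After 15 (gather 1 copper): clay=10 copper=2 iron=2 wood=5
After 16 (gather 4 copper): clay=10 copper=6 iron=2 wood=5
After 17 (gather 4 clay): clay=14 copper=6 iron=2 wood=5
After 18 (consume 2 copper): clay=14 copper=4 iron=2 wood=5
After 19 (consume 2 iron): clay=14 copper=4 wood=5
After 20 (gather 5 wood): clay=14 copper=4 wood=10
After 21 (gather 2 iron): clay=14 copper=4 iron=2 wood=10
After 22 (consume 3 clay): clay=11 copper=4 iron=2 wood=10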